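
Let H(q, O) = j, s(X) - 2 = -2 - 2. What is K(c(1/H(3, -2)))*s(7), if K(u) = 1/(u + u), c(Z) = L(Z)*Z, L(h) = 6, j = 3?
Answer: -½ ≈ -0.50000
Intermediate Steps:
s(X) = -2 (s(X) = 2 + (-2 - 2) = 2 - 4 = -2)
H(q, O) = 3
c(Z) = 6*Z
K(u) = 1/(2*u)
K(c(1/H(3, -2)))*s(7) = (1/(2*((6/3))))*(-2) = (1/(2*((6*(⅓)))))*(-2) = ((½)/2)*(-2) = ((½)*(½))*(-2) = (¼)*(-2) = -½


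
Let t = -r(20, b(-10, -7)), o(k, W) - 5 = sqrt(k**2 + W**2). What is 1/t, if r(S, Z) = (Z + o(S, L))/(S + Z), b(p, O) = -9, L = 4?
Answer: -11/100 - 11*sqrt(26)/100 ≈ -0.67089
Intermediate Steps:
o(k, W) = 5 + sqrt(W**2 + k**2) (o(k, W) = 5 + sqrt(k**2 + W**2) = 5 + sqrt(W**2 + k**2))
r(S, Z) = (5 + Z + sqrt(16 + S**2))/(S + Z) (r(S, Z) = (Z + (5 + sqrt(4**2 + S**2)))/(S + Z) = (Z + (5 + sqrt(16 + S**2)))/(S + Z) = (5 + Z + sqrt(16 + S**2))/(S + Z))
t = 4/11 - 4*sqrt(26)/11 (t = -(5 - 9 + sqrt(16 + 20**2))/(20 - 9) = -(5 - 9 + sqrt(16 + 400))/11 = -(5 - 9 + sqrt(416))/11 = -(5 - 9 + 4*sqrt(26))/11 = -(-4 + 4*sqrt(26))/11 = -(-4/11 + 4*sqrt(26)/11) = 4/11 - 4*sqrt(26)/11 ≈ -1.4906)
1/t = 1/(4/11 - 4*sqrt(26)/11)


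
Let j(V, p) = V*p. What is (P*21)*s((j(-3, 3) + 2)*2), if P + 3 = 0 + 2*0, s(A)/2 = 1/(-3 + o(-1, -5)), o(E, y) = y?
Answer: 63/4 ≈ 15.750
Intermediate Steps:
s(A) = -¼ (s(A) = 2/(-3 - 5) = 2/(-8) = 2*(-⅛) = -¼)
P = -3 (P = -3 + (0 + 2*0) = -3 + (0 + 0) = -3 + 0 = -3)
(P*21)*s((j(-3, 3) + 2)*2) = -3*21*(-¼) = -63*(-¼) = 63/4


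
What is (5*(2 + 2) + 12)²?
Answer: 1024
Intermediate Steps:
(5*(2 + 2) + 12)² = (5*4 + 12)² = (20 + 12)² = 32² = 1024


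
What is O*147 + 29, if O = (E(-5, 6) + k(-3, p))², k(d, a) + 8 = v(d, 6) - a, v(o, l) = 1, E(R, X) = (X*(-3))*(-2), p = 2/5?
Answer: 3006728/25 ≈ 1.2027e+5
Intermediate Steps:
p = ⅖ (p = 2*(⅕) = ⅖ ≈ 0.40000)
E(R, X) = 6*X (E(R, X) = -3*X*(-2) = 6*X)
k(d, a) = -7 - a (k(d, a) = -8 + (1 - a) = -7 - a)
O = 20449/25 (O = (6*6 + (-7 - 1*⅖))² = (36 + (-7 - ⅖))² = (36 - 37/5)² = (143/5)² = 20449/25 ≈ 817.96)
O*147 + 29 = (20449/25)*147 + 29 = 3006003/25 + 29 = 3006728/25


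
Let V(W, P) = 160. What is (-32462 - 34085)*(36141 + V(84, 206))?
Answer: -2415722647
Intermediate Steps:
(-32462 - 34085)*(36141 + V(84, 206)) = (-32462 - 34085)*(36141 + 160) = -66547*36301 = -2415722647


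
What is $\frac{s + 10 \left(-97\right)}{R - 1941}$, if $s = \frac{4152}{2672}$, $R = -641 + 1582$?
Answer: $\frac{323461}{334000} \approx 0.96845$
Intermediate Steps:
$R = 941$
$s = \frac{519}{334}$ ($s = 4152 \cdot \frac{1}{2672} = \frac{519}{334} \approx 1.5539$)
$\frac{s + 10 \left(-97\right)}{R - 1941} = \frac{\frac{519}{334} + 10 \left(-97\right)}{941 - 1941} = \frac{\frac{519}{334} - 970}{-1000} = \left(- \frac{323461}{334}\right) \left(- \frac{1}{1000}\right) = \frac{323461}{334000}$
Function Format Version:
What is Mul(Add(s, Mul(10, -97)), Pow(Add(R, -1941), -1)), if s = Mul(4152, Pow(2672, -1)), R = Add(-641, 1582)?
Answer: Rational(323461, 334000) ≈ 0.96845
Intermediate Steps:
R = 941
s = Rational(519, 334) (s = Mul(4152, Rational(1, 2672)) = Rational(519, 334) ≈ 1.5539)
Mul(Add(s, Mul(10, -97)), Pow(Add(R, -1941), -1)) = Mul(Add(Rational(519, 334), Mul(10, -97)), Pow(Add(941, -1941), -1)) = Mul(Add(Rational(519, 334), -970), Pow(-1000, -1)) = Mul(Rational(-323461, 334), Rational(-1, 1000)) = Rational(323461, 334000)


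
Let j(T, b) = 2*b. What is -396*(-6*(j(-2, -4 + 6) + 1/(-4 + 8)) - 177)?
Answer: 80190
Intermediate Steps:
-396*(-6*(j(-2, -4 + 6) + 1/(-4 + 8)) - 177) = -396*(-6*(2*(-4 + 6) + 1/(-4 + 8)) - 177) = -396*(-6*(2*2 + 1/4) - 177) = -396*(-6*(4 + 1/4) - 177) = -396*(-6*17/4 - 177) = -396*(-51/2 - 177) = -396*(-405/2) = 80190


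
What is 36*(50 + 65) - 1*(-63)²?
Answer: 171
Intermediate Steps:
36*(50 + 65) - 1*(-63)² = 36*115 - 1*3969 = 4140 - 3969 = 171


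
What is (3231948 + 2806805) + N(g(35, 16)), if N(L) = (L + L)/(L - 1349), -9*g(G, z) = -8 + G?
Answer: 4082197031/676 ≈ 6.0388e+6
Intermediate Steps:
g(G, z) = 8/9 - G/9 (g(G, z) = -(-8 + G)/9 = 8/9 - G/9)
N(L) = 2*L/(-1349 + L) (N(L) = (2*L)/(-1349 + L) = 2*L/(-1349 + L))
(3231948 + 2806805) + N(g(35, 16)) = (3231948 + 2806805) + 2*(8/9 - 1/9*35)/(-1349 + (8/9 - 1/9*35)) = 6038753 + 2*(8/9 - 35/9)/(-1349 + (8/9 - 35/9)) = 6038753 + 2*(-3)/(-1349 - 3) = 6038753 + 2*(-3)/(-1352) = 6038753 + 2*(-3)*(-1/1352) = 6038753 + 3/676 = 4082197031/676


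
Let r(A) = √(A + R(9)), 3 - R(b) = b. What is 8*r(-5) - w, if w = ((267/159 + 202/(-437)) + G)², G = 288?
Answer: -44870639088025/536431921 + 8*I*√11 ≈ -83647.0 + 26.533*I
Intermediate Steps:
R(b) = 3 - b
r(A) = √(-6 + A) (r(A) = √(A + (3 - 1*9)) = √(A + (3 - 9)) = √(A - 6) = √(-6 + A))
w = 44870639088025/536431921 (w = ((267/159 + 202/(-437)) + 288)² = ((267*(1/159) + 202*(-1/437)) + 288)² = ((89/53 - 202/437) + 288)² = (28187/23161 + 288)² = (6698555/23161)² = 44870639088025/536431921 ≈ 83647.)
8*r(-5) - w = 8*√(-6 - 5) - 1*44870639088025/536431921 = 8*√(-11) - 44870639088025/536431921 = 8*(I*√11) - 44870639088025/536431921 = 8*I*√11 - 44870639088025/536431921 = -44870639088025/536431921 + 8*I*√11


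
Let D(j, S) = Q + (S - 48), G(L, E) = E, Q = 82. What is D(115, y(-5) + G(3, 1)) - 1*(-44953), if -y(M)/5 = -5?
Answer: 45013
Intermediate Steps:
y(M) = 25 (y(M) = -5*(-5) = 25)
D(j, S) = 34 + S (D(j, S) = 82 + (S - 48) = 82 + (-48 + S) = 34 + S)
D(115, y(-5) + G(3, 1)) - 1*(-44953) = (34 + (25 + 1)) - 1*(-44953) = (34 + 26) + 44953 = 60 + 44953 = 45013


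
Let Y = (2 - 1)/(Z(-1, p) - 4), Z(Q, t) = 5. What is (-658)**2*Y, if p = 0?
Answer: 432964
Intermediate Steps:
Y = 1 (Y = (2 - 1)/(5 - 4) = 1/1 = 1*1 = 1)
(-658)**2*Y = (-658)**2*1 = 432964*1 = 432964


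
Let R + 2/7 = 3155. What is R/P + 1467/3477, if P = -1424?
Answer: -20719845/11552912 ≈ -1.7935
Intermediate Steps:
R = 22083/7 (R = -2/7 + 3155 = 22083/7 ≈ 3154.7)
R/P + 1467/3477 = (22083/7)/(-1424) + 1467/3477 = (22083/7)*(-1/1424) + 1467*(1/3477) = -22083/9968 + 489/1159 = -20719845/11552912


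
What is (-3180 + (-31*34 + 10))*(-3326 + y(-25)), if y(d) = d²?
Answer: 11409024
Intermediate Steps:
(-3180 + (-31*34 + 10))*(-3326 + y(-25)) = (-3180 + (-31*34 + 10))*(-3326 + (-25)²) = (-3180 + (-1054 + 10))*(-3326 + 625) = (-3180 - 1044)*(-2701) = -4224*(-2701) = 11409024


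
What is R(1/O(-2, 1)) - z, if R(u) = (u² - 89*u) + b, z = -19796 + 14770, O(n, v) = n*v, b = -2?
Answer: 20275/4 ≈ 5068.8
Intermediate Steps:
z = -5026
R(u) = -2 + u² - 89*u (R(u) = (u² - 89*u) - 2 = -2 + u² - 89*u)
R(1/O(-2, 1)) - z = (-2 + (1/(-2*1))² - 89/((-2*1))) - 1*(-5026) = (-2 + (1/(-2))² - 89/(-2)) + 5026 = (-2 + (-½)² - 89*(-½)) + 5026 = (-2 + ¼ + 89/2) + 5026 = 171/4 + 5026 = 20275/4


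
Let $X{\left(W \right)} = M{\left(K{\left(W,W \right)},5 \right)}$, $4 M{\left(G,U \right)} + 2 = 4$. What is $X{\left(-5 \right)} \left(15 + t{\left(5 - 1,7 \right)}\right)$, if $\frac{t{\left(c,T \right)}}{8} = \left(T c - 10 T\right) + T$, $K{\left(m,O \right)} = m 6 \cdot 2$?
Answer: $- \frac{265}{2} \approx -132.5$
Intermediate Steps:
$K{\left(m,O \right)} = 12 m$ ($K{\left(m,O \right)} = 6 m 2 = 12 m$)
$t{\left(c,T \right)} = - 72 T + 8 T c$ ($t{\left(c,T \right)} = 8 \left(\left(T c - 10 T\right) + T\right) = 8 \left(\left(- 10 T + T c\right) + T\right) = 8 \left(- 9 T + T c\right) = - 72 T + 8 T c$)
$M{\left(G,U \right)} = \frac{1}{2}$ ($M{\left(G,U \right)} = - \frac{1}{2} + \frac{1}{4} \cdot 4 = - \frac{1}{2} + 1 = \frac{1}{2}$)
$X{\left(W \right)} = \frac{1}{2}$
$X{\left(-5 \right)} \left(15 + t{\left(5 - 1,7 \right)}\right) = \frac{15 + 8 \cdot 7 \left(-9 + \left(5 - 1\right)\right)}{2} = \frac{15 + 8 \cdot 7 \left(-9 + 4\right)}{2} = \frac{15 + 8 \cdot 7 \left(-5\right)}{2} = \frac{15 - 280}{2} = \frac{1}{2} \left(-265\right) = - \frac{265}{2}$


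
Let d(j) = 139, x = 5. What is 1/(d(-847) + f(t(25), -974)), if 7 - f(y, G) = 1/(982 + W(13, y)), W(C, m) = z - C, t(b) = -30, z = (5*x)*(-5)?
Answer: 844/123223 ≈ 0.0068494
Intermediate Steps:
z = -125 (z = (5*5)*(-5) = 25*(-5) = -125)
W(C, m) = -125 - C
f(y, G) = 5907/844 (f(y, G) = 7 - 1/(982 + (-125 - 1*13)) = 7 - 1/(982 + (-125 - 13)) = 7 - 1/(982 - 138) = 7 - 1/844 = 5907/844)
1/(d(-847) + f(t(25), -974)) = 1/(139 + 5907/844) = 1/(123223/844) = 844/123223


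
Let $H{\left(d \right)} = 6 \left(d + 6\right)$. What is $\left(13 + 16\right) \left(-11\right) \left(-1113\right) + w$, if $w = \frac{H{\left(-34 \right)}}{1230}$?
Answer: $\frac{72784607}{205} \approx 3.5505 \cdot 10^{5}$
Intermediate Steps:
$H{\left(d \right)} = 36 + 6 d$ ($H{\left(d \right)} = 6 \left(6 + d\right) = 36 + 6 d$)
$w = - \frac{28}{205}$ ($w = \frac{36 + 6 \left(-34\right)}{1230} = \left(36 - 204\right) \frac{1}{1230} = \left(-168\right) \frac{1}{1230} = - \frac{28}{205} \approx -0.13659$)
$\left(13 + 16\right) \left(-11\right) \left(-1113\right) + w = \left(13 + 16\right) \left(-11\right) \left(-1113\right) - \frac{28}{205} = 29 \left(-11\right) \left(-1113\right) - \frac{28}{205} = \left(-319\right) \left(-1113\right) - \frac{28}{205} = 355047 - \frac{28}{205} = \frac{72784607}{205}$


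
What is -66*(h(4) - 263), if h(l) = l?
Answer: 17094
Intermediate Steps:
-66*(h(4) - 263) = -66*(4 - 263) = -66*(-259) = 17094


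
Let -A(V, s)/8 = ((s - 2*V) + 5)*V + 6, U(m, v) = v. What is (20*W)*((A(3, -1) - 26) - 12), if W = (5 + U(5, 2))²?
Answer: -37240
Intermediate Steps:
W = 49 (W = (5 + 2)² = 7² = 49)
A(V, s) = -48 - 8*V*(5 + s - 2*V) (A(V, s) = -8*(((s - 2*V) + 5)*V + 6) = -8*((5 + s - 2*V)*V + 6) = -8*(V*(5 + s - 2*V) + 6) = -8*(6 + V*(5 + s - 2*V)) = -48 - 8*V*(5 + s - 2*V))
(20*W)*((A(3, -1) - 26) - 12) = (20*49)*(((-48 - 40*3 + 16*3² - 8*3*(-1)) - 26) - 12) = 980*(((-48 - 120 + 16*9 + 24) - 26) - 12) = 980*(((-48 - 120 + 144 + 24) - 26) - 12) = 980*((0 - 26) - 12) = 980*(-26 - 12) = 980*(-38) = -37240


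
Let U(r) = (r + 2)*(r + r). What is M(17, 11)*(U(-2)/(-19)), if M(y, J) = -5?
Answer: 0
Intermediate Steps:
U(r) = 2*r*(2 + r) (U(r) = (2 + r)*(2*r) = 2*r*(2 + r))
M(17, 11)*(U(-2)/(-19)) = -5*2*(-2)*(2 - 2)/(-19) = -5*2*(-2)*0*(-1)/19 = -0*(-1)/19 = -5*0 = 0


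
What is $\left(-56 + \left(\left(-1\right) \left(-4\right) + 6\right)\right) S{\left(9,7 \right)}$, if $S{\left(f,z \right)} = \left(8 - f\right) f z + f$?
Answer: $2484$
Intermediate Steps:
$S{\left(f,z \right)} = f + f z \left(8 - f\right)$ ($S{\left(f,z \right)} = f \left(8 - f\right) z + f = f z \left(8 - f\right) + f = f + f z \left(8 - f\right)$)
$\left(-56 + \left(\left(-1\right) \left(-4\right) + 6\right)\right) S{\left(9,7 \right)} = \left(-56 + \left(\left(-1\right) \left(-4\right) + 6\right)\right) 9 \left(1 + 8 \cdot 7 - 9 \cdot 7\right) = \left(-56 + \left(4 + 6\right)\right) 9 \left(1 + 56 - 63\right) = \left(-56 + 10\right) 9 \left(-6\right) = \left(-46\right) \left(-54\right) = 2484$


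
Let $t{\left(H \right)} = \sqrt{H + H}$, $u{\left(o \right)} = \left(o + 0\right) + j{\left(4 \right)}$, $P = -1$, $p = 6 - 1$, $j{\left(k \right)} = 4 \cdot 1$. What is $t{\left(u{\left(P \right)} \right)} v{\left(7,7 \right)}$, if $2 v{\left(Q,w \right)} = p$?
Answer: $\frac{5 \sqrt{6}}{2} \approx 6.1237$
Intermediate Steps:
$j{\left(k \right)} = 4$
$p = 5$ ($p = 6 - 1 = 5$)
$v{\left(Q,w \right)} = \frac{5}{2}$ ($v{\left(Q,w \right)} = \frac{1}{2} \cdot 5 = \frac{5}{2}$)
$u{\left(o \right)} = 4 + o$ ($u{\left(o \right)} = \left(o + 0\right) + 4 = o + 4 = 4 + o$)
$t{\left(H \right)} = \sqrt{2} \sqrt{H}$ ($t{\left(H \right)} = \sqrt{2 H} = \sqrt{2} \sqrt{H}$)
$t{\left(u{\left(P \right)} \right)} v{\left(7,7 \right)} = \sqrt{2} \sqrt{4 - 1} \cdot \frac{5}{2} = \sqrt{2} \sqrt{3} \cdot \frac{5}{2} = \sqrt{6} \cdot \frac{5}{2} = \frac{5 \sqrt{6}}{2}$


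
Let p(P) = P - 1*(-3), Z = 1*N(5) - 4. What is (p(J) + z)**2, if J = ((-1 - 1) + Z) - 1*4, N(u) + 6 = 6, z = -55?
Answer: 3844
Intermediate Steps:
N(u) = 0 (N(u) = -6 + 6 = 0)
Z = -4 (Z = 1*0 - 4 = 0 - 4 = -4)
J = -10 (J = ((-1 - 1) - 4) - 1*4 = (-2 - 4) - 4 = -6 - 4 = -10)
p(P) = 3 + P (p(P) = P + 3 = 3 + P)
(p(J) + z)**2 = ((3 - 10) - 55)**2 = (-7 - 55)**2 = (-62)**2 = 3844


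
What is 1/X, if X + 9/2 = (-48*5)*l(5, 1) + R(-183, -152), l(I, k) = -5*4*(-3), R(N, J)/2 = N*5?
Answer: -2/32469 ≈ -6.1597e-5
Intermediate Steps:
R(N, J) = 10*N (R(N, J) = 2*(N*5) = 2*(5*N) = 10*N)
l(I, k) = 60 (l(I, k) = -20*(-3) = 60)
X = -32469/2 (X = -9/2 + (-48*5*60 + 10*(-183)) = -9/2 + (-16*15*60 - 1830) = -9/2 + (-240*60 - 1830) = -9/2 + (-14400 - 1830) = -9/2 - 16230 = -32469/2 ≈ -16235.)
1/X = 1/(-32469/2) = -2/32469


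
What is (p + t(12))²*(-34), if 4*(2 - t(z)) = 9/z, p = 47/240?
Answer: -987377/7200 ≈ -137.14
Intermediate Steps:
p = 47/240 (p = 47*(1/240) = 47/240 ≈ 0.19583)
t(z) = 2 - 9/(4*z)
(p + t(12))²*(-34) = (47/240 + (2 - 9/4/12))²*(-34) = (47/240 + (2 - 9/4*1/12))²*(-34) = (47/240 + (2 - 3/16))²*(-34) = (47/240 + 29/16)²*(-34) = (241/120)²*(-34) = (58081/14400)*(-34) = -987377/7200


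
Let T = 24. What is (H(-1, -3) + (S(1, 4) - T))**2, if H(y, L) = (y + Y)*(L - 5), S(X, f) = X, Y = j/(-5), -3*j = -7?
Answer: 28561/225 ≈ 126.94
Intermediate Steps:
j = 7/3 (j = -1/3*(-7) = 7/3 ≈ 2.3333)
Y = -7/15 (Y = (7/3)/(-5) = (7/3)*(-1/5) = -7/15 ≈ -0.46667)
H(y, L) = (-5 + L)*(-7/15 + y) (H(y, L) = (y - 7/15)*(L - 5) = (-7/15 + y)*(-5 + L) = (-5 + L)*(-7/15 + y))
(H(-1, -3) + (S(1, 4) - T))**2 = ((7/3 - 5*(-1) - 7/15*(-3) - 3*(-1)) + (1 - 1*24))**2 = ((7/3 + 5 + 7/5 + 3) + (1 - 24))**2 = (176/15 - 23)**2 = (-169/15)**2 = 28561/225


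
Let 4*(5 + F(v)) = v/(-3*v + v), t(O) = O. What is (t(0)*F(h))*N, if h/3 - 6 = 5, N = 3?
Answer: 0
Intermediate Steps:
h = 33 (h = 18 + 3*5 = 18 + 15 = 33)
F(v) = -41/8 (F(v) = -5 + (v/(-3*v + v))/4 = -5 + (v/((-2*v)))/4 = -5 + (v*(-1/(2*v)))/4 = -5 + (1/4)*(-1/2) = -5 - 1/8 = -41/8)
(t(0)*F(h))*N = (0*(-41/8))*3 = 0*3 = 0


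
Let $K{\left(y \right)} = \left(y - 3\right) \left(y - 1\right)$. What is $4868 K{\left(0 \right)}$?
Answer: $14604$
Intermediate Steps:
$K{\left(y \right)} = \left(-1 + y\right) \left(-3 + y\right)$ ($K{\left(y \right)} = \left(-3 + y\right) \left(-1 + y\right) = \left(-1 + y\right) \left(-3 + y\right)$)
$4868 K{\left(0 \right)} = 4868 \left(3 + 0^{2} - 0\right) = 4868 \left(3 + 0 + 0\right) = 4868 \cdot 3 = 14604$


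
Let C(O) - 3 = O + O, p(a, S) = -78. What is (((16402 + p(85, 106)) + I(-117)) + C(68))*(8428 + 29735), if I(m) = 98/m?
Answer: 24501574633/39 ≈ 6.2825e+8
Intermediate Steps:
C(O) = 3 + 2*O (C(O) = 3 + (O + O) = 3 + 2*O)
(((16402 + p(85, 106)) + I(-117)) + C(68))*(8428 + 29735) = (((16402 - 78) + 98/(-117)) + (3 + 2*68))*(8428 + 29735) = ((16324 + 98*(-1/117)) + (3 + 136))*38163 = ((16324 - 98/117) + 139)*38163 = (1909810/117 + 139)*38163 = (1926073/117)*38163 = 24501574633/39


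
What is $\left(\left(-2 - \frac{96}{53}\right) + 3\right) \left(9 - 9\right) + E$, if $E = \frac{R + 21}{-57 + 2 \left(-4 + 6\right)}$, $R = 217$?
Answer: $- \frac{238}{53} \approx -4.4906$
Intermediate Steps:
$E = - \frac{238}{53}$ ($E = \frac{217 + 21}{-57 + 2 \left(-4 + 6\right)} = \frac{238}{-57 + 2 \cdot 2} = \frac{238}{-57 + 4} = \frac{238}{-53} = 238 \left(- \frac{1}{53}\right) = - \frac{238}{53} \approx -4.4906$)
$\left(\left(-2 - \frac{96}{53}\right) + 3\right) \left(9 - 9\right) + E = \left(\left(-2 - \frac{96}{53}\right) + 3\right) \left(9 - 9\right) - \frac{238}{53} = \left(\left(-2 - \frac{96}{53}\right) + 3\right) 0 - \frac{238}{53} = \left(- \frac{202}{53} + 3\right) 0 - \frac{238}{53} = \left(- \frac{43}{53}\right) 0 - \frac{238}{53} = 0 - \frac{238}{53} = - \frac{238}{53}$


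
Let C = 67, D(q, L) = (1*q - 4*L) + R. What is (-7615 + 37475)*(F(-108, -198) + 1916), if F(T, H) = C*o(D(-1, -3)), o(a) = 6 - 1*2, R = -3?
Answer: 65214240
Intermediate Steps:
D(q, L) = -3 + q - 4*L (D(q, L) = (1*q - 4*L) - 3 = (q - 4*L) - 3 = -3 + q - 4*L)
o(a) = 4 (o(a) = 6 - 2 = 4)
F(T, H) = 268 (F(T, H) = 67*4 = 268)
(-7615 + 37475)*(F(-108, -198) + 1916) = (-7615 + 37475)*(268 + 1916) = 29860*2184 = 65214240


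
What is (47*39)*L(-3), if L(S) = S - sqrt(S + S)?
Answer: -5499 - 1833*I*sqrt(6) ≈ -5499.0 - 4489.9*I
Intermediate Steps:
L(S) = S - sqrt(2)*sqrt(S) (L(S) = S - sqrt(2*S) = S - sqrt(2)*sqrt(S))
(47*39)*L(-3) = (47*39)*(-3 - sqrt(2)*sqrt(-3)) = 1833*(-3 - sqrt(2)*I*sqrt(3)) = 1833*(-3 - I*sqrt(6)) = -5499 - 1833*I*sqrt(6)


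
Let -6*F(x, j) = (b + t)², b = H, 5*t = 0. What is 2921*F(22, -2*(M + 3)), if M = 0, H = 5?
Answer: -73025/6 ≈ -12171.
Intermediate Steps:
t = 0 (t = (⅕)*0 = 0)
b = 5
F(x, j) = -25/6 (F(x, j) = -(5 + 0)²/6 = -⅙*5² = -⅙*25 = -25/6)
2921*F(22, -2*(M + 3)) = 2921*(-25/6) = -73025/6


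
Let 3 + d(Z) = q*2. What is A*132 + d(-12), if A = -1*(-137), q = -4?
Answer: 18073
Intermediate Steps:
d(Z) = -11 (d(Z) = -3 - 4*2 = -3 - 8 = -11)
A = 137
A*132 + d(-12) = 137*132 - 11 = 18084 - 11 = 18073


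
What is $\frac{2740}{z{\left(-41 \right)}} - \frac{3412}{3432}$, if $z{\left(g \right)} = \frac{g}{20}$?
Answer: $- \frac{47053373}{35178} \approx -1337.6$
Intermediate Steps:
$z{\left(g \right)} = \frac{g}{20}$ ($z{\left(g \right)} = g \frac{1}{20} = \frac{g}{20}$)
$\frac{2740}{z{\left(-41 \right)}} - \frac{3412}{3432} = \frac{2740}{\frac{1}{20} \left(-41\right)} - \frac{3412}{3432} = \frac{2740}{- \frac{41}{20}} - \frac{853}{858} = 2740 \left(- \frac{20}{41}\right) - \frac{853}{858} = - \frac{54800}{41} - \frac{853}{858} = - \frac{47053373}{35178}$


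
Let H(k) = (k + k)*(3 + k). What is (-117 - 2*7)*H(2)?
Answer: -2620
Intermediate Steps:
H(k) = 2*k*(3 + k) (H(k) = (2*k)*(3 + k) = 2*k*(3 + k))
(-117 - 2*7)*H(2) = (-117 - 2*7)*(2*2*(3 + 2)) = (-117 - 14)*(2*2*5) = -131*20 = -2620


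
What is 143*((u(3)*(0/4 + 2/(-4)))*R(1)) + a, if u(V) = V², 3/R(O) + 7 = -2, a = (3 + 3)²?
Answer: 501/2 ≈ 250.50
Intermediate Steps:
a = 36 (a = 6² = 36)
R(O) = -⅓ (R(O) = 3/(-7 - 2) = 3/(-9) = 3*(-⅑) = -⅓)
143*((u(3)*(0/4 + 2/(-4)))*R(1)) + a = 143*((3²*(0/4 + 2/(-4)))*(-⅓)) + 36 = 143*((9*(0*(¼) + 2*(-¼)))*(-⅓)) + 36 = 143*((9*(0 - ½))*(-⅓)) + 36 = 143*((9*(-½))*(-⅓)) + 36 = 143*(-9/2*(-⅓)) + 36 = 143*(3/2) + 36 = 429/2 + 36 = 501/2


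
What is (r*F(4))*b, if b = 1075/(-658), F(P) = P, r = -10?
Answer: 21500/329 ≈ 65.349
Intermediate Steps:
b = -1075/658 (b = 1075*(-1/658) = -1075/658 ≈ -1.6337)
(r*F(4))*b = -10*4*(-1075/658) = -40*(-1075/658) = 21500/329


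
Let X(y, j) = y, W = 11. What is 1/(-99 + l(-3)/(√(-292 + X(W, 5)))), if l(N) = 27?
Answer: -3091/306090 + I*√281/102030 ≈ -0.010098 + 0.0001643*I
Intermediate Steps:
1/(-99 + l(-3)/(√(-292 + X(W, 5)))) = 1/(-99 + 27/(√(-292 + 11))) = 1/(-99 + 27/(√(-281))) = 1/(-99 + 27/((I*√281))) = 1/(-99 + 27*(-I*√281/281)) = 1/(-99 - 27*I*√281/281)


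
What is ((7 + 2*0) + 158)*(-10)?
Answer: -1650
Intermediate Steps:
((7 + 2*0) + 158)*(-10) = ((7 + 0) + 158)*(-10) = (7 + 158)*(-10) = 165*(-10) = -1650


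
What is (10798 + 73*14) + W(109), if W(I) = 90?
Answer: 11910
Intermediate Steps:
(10798 + 73*14) + W(109) = (10798 + 73*14) + 90 = (10798 + 1022) + 90 = 11820 + 90 = 11910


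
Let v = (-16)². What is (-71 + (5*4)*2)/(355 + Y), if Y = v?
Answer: -31/611 ≈ -0.050736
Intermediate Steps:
v = 256
Y = 256
(-71 + (5*4)*2)/(355 + Y) = (-71 + (5*4)*2)/(355 + 256) = (-71 + 20*2)/611 = (-71 + 40)*(1/611) = -31*1/611 = -31/611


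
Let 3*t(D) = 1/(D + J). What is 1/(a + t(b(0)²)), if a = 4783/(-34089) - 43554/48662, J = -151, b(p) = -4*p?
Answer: -41747446103/43314967793 ≈ -0.96381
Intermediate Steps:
a = -858731326/829419459 (a = 4783*(-1/34089) - 43554*1/48662 = -4783/34089 - 21777/24331 = -858731326/829419459 ≈ -1.0353)
t(D) = 1/(3*(-151 + D)) (t(D) = 1/(3*(D - 151)) = 1/(3*(-151 + D)))
1/(a + t(b(0)²)) = 1/(-858731326/829419459 + 1/(3*(-151 + (-4*0)²))) = 1/(-858731326/829419459 + 1/(3*(-151 + 0²))) = 1/(-858731326/829419459 + 1/(3*(-151 + 0))) = 1/(-858731326/829419459 + (⅓)/(-151)) = 1/(-858731326/829419459 + (⅓)*(-1/151)) = 1/(-858731326/829419459 - 1/453) = 1/(-43314967793/41747446103) = -41747446103/43314967793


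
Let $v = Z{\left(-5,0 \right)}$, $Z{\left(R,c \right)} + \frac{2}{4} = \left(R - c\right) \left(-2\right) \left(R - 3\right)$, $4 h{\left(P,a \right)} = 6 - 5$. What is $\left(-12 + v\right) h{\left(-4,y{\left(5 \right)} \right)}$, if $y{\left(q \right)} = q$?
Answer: $- \frac{185}{8} \approx -23.125$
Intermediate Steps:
$h{\left(P,a \right)} = \frac{1}{4}$ ($h{\left(P,a \right)} = \frac{6 - 5}{4} = \frac{1}{4} \cdot 1 = \frac{1}{4}$)
$Z{\left(R,c \right)} = - \frac{1}{2} + \left(-3 + R\right) \left(- 2 R + 2 c\right)$ ($Z{\left(R,c \right)} = - \frac{1}{2} + \left(R - c\right) \left(-2\right) \left(R - 3\right) = - \frac{1}{2} + \left(- 2 R + 2 c\right) \left(-3 + R\right) = - \frac{1}{2} + \left(-3 + R\right) \left(- 2 R + 2 c\right)$)
$v = - \frac{161}{2}$ ($v = - \frac{1}{2} - 0 - 2 \left(-5\right)^{2} + 6 \left(-5\right) + 2 \left(-5\right) 0 = - \frac{1}{2} + 0 - 50 - 30 + 0 = - \frac{161}{2} \approx -80.5$)
$\left(-12 + v\right) h{\left(-4,y{\left(5 \right)} \right)} = \left(-12 - \frac{161}{2}\right) \frac{1}{4} = \left(- \frac{185}{2}\right) \frac{1}{4} = - \frac{185}{8}$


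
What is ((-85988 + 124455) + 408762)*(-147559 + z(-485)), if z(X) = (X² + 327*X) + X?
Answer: -31938411806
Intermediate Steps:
z(X) = X² + 328*X
((-85988 + 124455) + 408762)*(-147559 + z(-485)) = ((-85988 + 124455) + 408762)*(-147559 - 485*(328 - 485)) = (38467 + 408762)*(-147559 - 485*(-157)) = 447229*(-147559 + 76145) = 447229*(-71414) = -31938411806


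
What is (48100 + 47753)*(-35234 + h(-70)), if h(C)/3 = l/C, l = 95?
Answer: -47287448049/14 ≈ -3.3777e+9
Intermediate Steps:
h(C) = 285/C (h(C) = 3*(95/C) = 285/C)
(48100 + 47753)*(-35234 + h(-70)) = (48100 + 47753)*(-35234 + 285/(-70)) = 95853*(-35234 + 285*(-1/70)) = 95853*(-35234 - 57/14) = 95853*(-493333/14) = -47287448049/14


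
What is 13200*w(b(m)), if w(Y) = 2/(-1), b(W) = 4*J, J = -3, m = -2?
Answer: -26400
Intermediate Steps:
b(W) = -12 (b(W) = 4*(-3) = -12)
w(Y) = -2 (w(Y) = 2*(-1) = -2)
13200*w(b(m)) = 13200*(-2) = -26400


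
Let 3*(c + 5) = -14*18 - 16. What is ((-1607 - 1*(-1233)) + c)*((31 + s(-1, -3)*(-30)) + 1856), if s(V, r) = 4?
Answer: -827545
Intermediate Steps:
c = -283/3 (c = -5 + (-14*18 - 16)/3 = -5 + (-252 - 16)/3 = -5 + (⅓)*(-268) = -5 - 268/3 = -283/3 ≈ -94.333)
((-1607 - 1*(-1233)) + c)*((31 + s(-1, -3)*(-30)) + 1856) = ((-1607 - 1*(-1233)) - 283/3)*((31 + 4*(-30)) + 1856) = ((-1607 + 1233) - 283/3)*((31 - 120) + 1856) = (-374 - 283/3)*(-89 + 1856) = -1405/3*1767 = -827545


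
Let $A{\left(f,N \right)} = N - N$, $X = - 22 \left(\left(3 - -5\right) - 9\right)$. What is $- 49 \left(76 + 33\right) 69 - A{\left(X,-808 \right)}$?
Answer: $-368529$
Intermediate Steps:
$X = 22$ ($X = - 22 \left(\left(3 + 5\right) - 9\right) = - 22 \left(8 - 9\right) = \left(-22\right) \left(-1\right) = 22$)
$A{\left(f,N \right)} = 0$
$- 49 \left(76 + 33\right) 69 - A{\left(X,-808 \right)} = - 49 \left(76 + 33\right) 69 - 0 = \left(-49\right) 109 \cdot 69 + 0 = \left(-5341\right) 69 + 0 = -368529 + 0 = -368529$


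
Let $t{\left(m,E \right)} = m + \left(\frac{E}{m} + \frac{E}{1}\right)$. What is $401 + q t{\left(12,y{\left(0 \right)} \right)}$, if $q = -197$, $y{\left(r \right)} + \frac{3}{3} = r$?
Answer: $- \frac{20995}{12} \approx -1749.6$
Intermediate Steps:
$y{\left(r \right)} = -1 + r$
$t{\left(m,E \right)} = E + m + \frac{E}{m}$ ($t{\left(m,E \right)} = m + \left(\frac{E}{m} + E 1\right) = m + \left(\frac{E}{m} + E\right) = m + \left(E + \frac{E}{m}\right) = E + m + \frac{E}{m}$)
$401 + q t{\left(12,y{\left(0 \right)} \right)} = 401 - 197 \left(\left(-1 + 0\right) + 12 + \frac{-1 + 0}{12}\right) = 401 - 197 \left(-1 + 12 - \frac{1}{12}\right) = 401 - \frac{25807}{12} = - \frac{20995}{12}$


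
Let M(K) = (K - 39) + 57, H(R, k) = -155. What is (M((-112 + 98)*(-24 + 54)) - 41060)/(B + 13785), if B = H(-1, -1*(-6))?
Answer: -20731/6815 ≈ -3.0420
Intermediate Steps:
B = -155
M(K) = 18 + K (M(K) = (-39 + K) + 57 = 18 + K)
(M((-112 + 98)*(-24 + 54)) - 41060)/(B + 13785) = ((18 + (-112 + 98)*(-24 + 54)) - 41060)/(-155 + 13785) = ((18 - 14*30) - 41060)/13630 = ((18 - 420) - 41060)*(1/13630) = (-402 - 41060)*(1/13630) = -41462*1/13630 = -20731/6815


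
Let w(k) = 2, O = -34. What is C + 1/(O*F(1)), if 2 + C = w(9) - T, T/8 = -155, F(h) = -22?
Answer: 927521/748 ≈ 1240.0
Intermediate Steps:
T = -1240 (T = 8*(-155) = -1240)
C = 1240 (C = -2 + (2 - 1*(-1240)) = -2 + (2 + 1240) = -2 + 1242 = 1240)
C + 1/(O*F(1)) = 1240 + 1/(-34*(-22)) = 1240 - 1/34*(-1/22) = 1240 + 1/748 = 927521/748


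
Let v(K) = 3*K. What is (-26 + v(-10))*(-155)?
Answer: 8680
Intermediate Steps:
(-26 + v(-10))*(-155) = (-26 + 3*(-10))*(-155) = (-26 - 30)*(-155) = -56*(-155) = 8680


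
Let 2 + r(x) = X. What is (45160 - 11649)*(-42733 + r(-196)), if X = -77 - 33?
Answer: -1435778795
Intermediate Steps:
X = -110
r(x) = -112 (r(x) = -2 - 110 = -112)
(45160 - 11649)*(-42733 + r(-196)) = (45160 - 11649)*(-42733 - 112) = 33511*(-42845) = -1435778795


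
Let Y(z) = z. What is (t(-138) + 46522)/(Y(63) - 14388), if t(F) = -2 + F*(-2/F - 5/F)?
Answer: -46513/14325 ≈ -3.2470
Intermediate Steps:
t(F) = -9 (t(F) = -2 + F*(-7/F) = -2 - 7 = -9)
(t(-138) + 46522)/(Y(63) - 14388) = (-9 + 46522)/(63 - 14388) = 46513/(-14325) = 46513*(-1/14325) = -46513/14325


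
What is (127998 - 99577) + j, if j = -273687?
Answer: -245266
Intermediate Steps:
(127998 - 99577) + j = (127998 - 99577) - 273687 = 28421 - 273687 = -245266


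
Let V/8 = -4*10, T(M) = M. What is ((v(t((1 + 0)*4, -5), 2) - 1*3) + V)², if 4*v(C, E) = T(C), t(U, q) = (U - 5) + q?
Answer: 421201/4 ≈ 1.0530e+5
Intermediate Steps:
t(U, q) = -5 + U + q (t(U, q) = (-5 + U) + q = -5 + U + q)
v(C, E) = C/4
V = -320 (V = 8*(-4*10) = 8*(-40) = -320)
((v(t((1 + 0)*4, -5), 2) - 1*3) + V)² = (((-5 + (1 + 0)*4 - 5)/4 - 1*3) - 320)² = (((-5 + 1*4 - 5)/4 - 3) - 320)² = (((-5 + 4 - 5)/4 - 3) - 320)² = (((¼)*(-6) - 3) - 320)² = ((-3/2 - 3) - 320)² = (-9/2 - 320)² = (-649/2)² = 421201/4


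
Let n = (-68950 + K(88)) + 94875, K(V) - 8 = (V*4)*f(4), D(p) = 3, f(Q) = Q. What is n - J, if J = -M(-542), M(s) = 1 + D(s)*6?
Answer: 27360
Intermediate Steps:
M(s) = 19 (M(s) = 1 + 3*6 = 1 + 18 = 19)
J = -19 (J = -1*19 = -19)
K(V) = 8 + 16*V (K(V) = 8 + (V*4)*4 = 8 + (4*V)*4 = 8 + 16*V)
n = 27341 (n = (-68950 + (8 + 16*88)) + 94875 = (-68950 + (8 + 1408)) + 94875 = (-68950 + 1416) + 94875 = -67534 + 94875 = 27341)
n - J = 27341 - 1*(-19) = 27341 + 19 = 27360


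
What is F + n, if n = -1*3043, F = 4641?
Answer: 1598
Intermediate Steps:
n = -3043
F + n = 4641 - 3043 = 1598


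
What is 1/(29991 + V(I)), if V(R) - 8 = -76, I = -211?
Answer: 1/29923 ≈ 3.3419e-5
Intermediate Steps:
V(R) = -68 (V(R) = 8 - 76 = -68)
1/(29991 + V(I)) = 1/(29991 - 68) = 1/29923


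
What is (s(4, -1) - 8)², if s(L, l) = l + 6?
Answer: 9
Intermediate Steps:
s(L, l) = 6 + l
(s(4, -1) - 8)² = ((6 - 1) - 8)² = (5 - 8)² = (-3)² = 9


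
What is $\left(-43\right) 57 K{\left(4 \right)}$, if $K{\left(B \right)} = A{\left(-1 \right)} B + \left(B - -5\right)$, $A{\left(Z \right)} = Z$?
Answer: $-12255$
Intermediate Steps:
$K{\left(B \right)} = 5$ ($K{\left(B \right)} = - B + \left(B - -5\right) = - B + \left(B + 5\right) = - B + \left(5 + B\right) = 5$)
$\left(-43\right) 57 K{\left(4 \right)} = \left(-43\right) 57 \cdot 5 = \left(-2451\right) 5 = -12255$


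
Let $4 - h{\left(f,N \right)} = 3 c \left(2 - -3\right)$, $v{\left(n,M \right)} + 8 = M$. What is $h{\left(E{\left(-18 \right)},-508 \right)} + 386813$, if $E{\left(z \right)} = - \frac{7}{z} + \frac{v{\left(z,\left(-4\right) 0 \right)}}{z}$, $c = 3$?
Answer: $386772$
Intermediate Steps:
$v{\left(n,M \right)} = -8 + M$
$E{\left(z \right)} = - \frac{15}{z}$ ($E{\left(z \right)} = - \frac{7}{z} + \frac{-8 - 0}{z} = - \frac{7}{z} + \frac{-8 + 0}{z} = - \frac{7}{z} - \frac{8}{z} = - \frac{15}{z}$)
$h{\left(f,N \right)} = -41$ ($h{\left(f,N \right)} = 4 - 3 \cdot 3 \left(2 - -3\right) = 4 - 9 \left(2 + 3\right) = 4 - 9 \cdot 5 = 4 - 45 = -41$)
$h{\left(E{\left(-18 \right)},-508 \right)} + 386813 = -41 + 386813 = 386772$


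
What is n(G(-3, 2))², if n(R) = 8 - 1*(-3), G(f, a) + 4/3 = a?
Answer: 121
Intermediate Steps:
G(f, a) = -4/3 + a
n(R) = 11 (n(R) = 8 + 3 = 11)
n(G(-3, 2))² = 11² = 121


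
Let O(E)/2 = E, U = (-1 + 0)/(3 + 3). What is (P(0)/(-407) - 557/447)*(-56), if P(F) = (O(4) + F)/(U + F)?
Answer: 11493608/181929 ≈ 63.176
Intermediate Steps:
U = -1/6 ≈ -0.16667
O(E) = 2*E
P(F) = (8 + F)/(-1/6 + F) (P(F) = (2*4 + F)/(-1/6 + F) = (8 + F)/(-1/6 + F))
(P(0)/(-407) - 557/447)*(-56) = ((6*(8 + 0)/(-1 + 6*0))/(-407) - 557/447)*(-56) = ((6*8/(-1 + 0))*(-1/407) - 557*1/447)*(-56) = ((6*8/(-1))*(-1/407) - 557/447)*(-56) = ((6*(-1)*8)*(-1/407) - 557/447)*(-56) = (-48*(-1/407) - 557/447)*(-56) = (48/407 - 557/447)*(-56) = -205243/181929*(-56) = 11493608/181929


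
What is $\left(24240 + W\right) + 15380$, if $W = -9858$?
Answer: $29762$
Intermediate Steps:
$\left(24240 + W\right) + 15380 = \left(24240 - 9858\right) + 15380 = 14382 + 15380 = 29762$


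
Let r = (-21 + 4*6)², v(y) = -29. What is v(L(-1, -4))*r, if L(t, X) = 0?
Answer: -261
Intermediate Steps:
r = 9 (r = (-21 + 24)² = 3² = 9)
v(L(-1, -4))*r = -29*9 = -261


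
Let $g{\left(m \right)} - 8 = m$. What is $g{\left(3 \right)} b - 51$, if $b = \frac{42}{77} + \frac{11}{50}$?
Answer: $- \frac{2129}{50} \approx -42.58$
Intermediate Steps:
$g{\left(m \right)} = 8 + m$
$b = \frac{421}{550}$ ($b = 42 \cdot \frac{1}{77} + 11 \cdot \frac{1}{50} = \frac{6}{11} + \frac{11}{50} = \frac{421}{550} \approx 0.76545$)
$g{\left(3 \right)} b - 51 = \left(8 + 3\right) \frac{421}{550} - 51 = 11 \cdot \frac{421}{550} - 51 = \frac{421}{50} - 51 = - \frac{2129}{50}$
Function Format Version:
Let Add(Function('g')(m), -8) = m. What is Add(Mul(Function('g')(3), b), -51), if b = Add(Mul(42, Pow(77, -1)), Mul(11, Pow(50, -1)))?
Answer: Rational(-2129, 50) ≈ -42.580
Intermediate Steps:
Function('g')(m) = Add(8, m)
b = Rational(421, 550) (b = Add(Mul(42, Rational(1, 77)), Mul(11, Rational(1, 50))) = Add(Rational(6, 11), Rational(11, 50)) = Rational(421, 550) ≈ 0.76545)
Add(Mul(Function('g')(3), b), -51) = Add(Mul(Add(8, 3), Rational(421, 550)), -51) = Add(Mul(11, Rational(421, 550)), -51) = Add(Rational(421, 50), -51) = Rational(-2129, 50)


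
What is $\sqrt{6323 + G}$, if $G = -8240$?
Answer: $3 i \sqrt{213} \approx 43.784 i$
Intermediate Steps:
$\sqrt{6323 + G} = \sqrt{6323 - 8240} = \sqrt{-1917} = 3 i \sqrt{213}$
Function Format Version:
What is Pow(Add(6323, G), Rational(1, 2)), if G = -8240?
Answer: Mul(3, I, Pow(213, Rational(1, 2))) ≈ Mul(43.784, I)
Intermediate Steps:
Pow(Add(6323, G), Rational(1, 2)) = Pow(Add(6323, -8240), Rational(1, 2)) = Pow(-1917, Rational(1, 2)) = Mul(3, I, Pow(213, Rational(1, 2)))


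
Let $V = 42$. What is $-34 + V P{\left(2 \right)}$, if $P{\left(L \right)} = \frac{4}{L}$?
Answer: $50$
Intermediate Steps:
$-34 + V P{\left(2 \right)} = -34 + 42 \cdot \frac{4}{2} = -34 + 42 \cdot 4 \cdot \frac{1}{2} = -34 + 42 \cdot 2 = -34 + 84 = 50$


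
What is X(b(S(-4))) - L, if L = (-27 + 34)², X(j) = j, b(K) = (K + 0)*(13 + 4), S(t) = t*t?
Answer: 223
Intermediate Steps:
S(t) = t²
b(K) = 17*K (b(K) = K*17 = 17*K)
L = 49 (L = 7² = 49)
X(b(S(-4))) - L = 17*(-4)² - 1*49 = 17*16 - 49 = 272 - 49 = 223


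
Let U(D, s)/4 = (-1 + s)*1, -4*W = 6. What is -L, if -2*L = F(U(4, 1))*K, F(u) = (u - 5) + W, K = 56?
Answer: -182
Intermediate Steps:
W = -3/2 (W = -1/4*6 = -3/2 ≈ -1.5000)
U(D, s) = -4 + 4*s (U(D, s) = 4*((-1 + s)*1) = 4*(-1 + s) = -4 + 4*s)
F(u) = -13/2 + u (F(u) = (u - 5) - 3/2 = (-5 + u) - 3/2 = -13/2 + u)
L = 182 (L = -(-13/2 + (-4 + 4*1))*56/2 = -(-13/2 + (-4 + 4))*56/2 = -(-13/2 + 0)*56/2 = -(-13)*56/4 = -1/2*(-364) = 182)
-L = -1*182 = -182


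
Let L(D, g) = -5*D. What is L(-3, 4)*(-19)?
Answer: -285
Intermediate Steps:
L(-3, 4)*(-19) = -5*(-3)*(-19) = 15*(-19) = -285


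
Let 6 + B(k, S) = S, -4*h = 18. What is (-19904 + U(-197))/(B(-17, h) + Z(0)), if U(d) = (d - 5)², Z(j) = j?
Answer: -41800/21 ≈ -1990.5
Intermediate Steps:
h = -9/2 (h = -¼*18 = -9/2 ≈ -4.5000)
U(d) = (-5 + d)²
B(k, S) = -6 + S
(-19904 + U(-197))/(B(-17, h) + Z(0)) = (-19904 + (-5 - 197)²)/((-6 - 9/2) + 0) = (-19904 + (-202)²)/(-21/2 + 0) = (-19904 + 40804)/(-21/2) = 20900*(-2/21) = -41800/21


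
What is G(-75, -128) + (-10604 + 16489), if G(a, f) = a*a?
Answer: 11510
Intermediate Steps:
G(a, f) = a²
G(-75, -128) + (-10604 + 16489) = (-75)² + (-10604 + 16489) = 5625 + 5885 = 11510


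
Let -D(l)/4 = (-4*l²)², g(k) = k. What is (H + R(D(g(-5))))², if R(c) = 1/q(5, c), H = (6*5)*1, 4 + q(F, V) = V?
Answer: 1440285614161/1600320016 ≈ 900.00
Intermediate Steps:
q(F, V) = -4 + V
H = 30 (H = 30*1 = 30)
D(l) = -64*l⁴ (D(l) = -4*16*l⁴ = -64*l⁴)
R(c) = 1/(-4 + c)
(H + R(D(g(-5))))² = (30 + 1/(-4 - 64*(-5)⁴))² = (30 + 1/(-4 - 64*625))² = (30 + 1/(-4 - 40000))² = (30 + 1/(-40004))² = (30 - 1/40004)² = (1200119/40004)² = 1440285614161/1600320016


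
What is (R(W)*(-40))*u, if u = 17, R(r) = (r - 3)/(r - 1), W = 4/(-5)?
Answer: -12920/9 ≈ -1435.6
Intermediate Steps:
W = -⅘ (W = 4*(-⅕) = -⅘ ≈ -0.80000)
R(r) = (-3 + r)/(-1 + r)
(R(W)*(-40))*u = (((-3 - ⅘)/(-1 - ⅘))*(-40))*17 = ((-19/5/(-9/5))*(-40))*17 = (-5/9*(-19/5)*(-40))*17 = ((19/9)*(-40))*17 = -760/9*17 = -12920/9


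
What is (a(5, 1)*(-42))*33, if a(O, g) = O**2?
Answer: -34650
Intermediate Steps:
(a(5, 1)*(-42))*33 = (5**2*(-42))*33 = (25*(-42))*33 = -1050*33 = -34650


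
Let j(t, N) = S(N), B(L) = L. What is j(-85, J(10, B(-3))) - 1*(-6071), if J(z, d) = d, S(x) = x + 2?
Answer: 6070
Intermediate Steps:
S(x) = 2 + x
j(t, N) = 2 + N
j(-85, J(10, B(-3))) - 1*(-6071) = (2 - 3) - 1*(-6071) = -1 + 6071 = 6070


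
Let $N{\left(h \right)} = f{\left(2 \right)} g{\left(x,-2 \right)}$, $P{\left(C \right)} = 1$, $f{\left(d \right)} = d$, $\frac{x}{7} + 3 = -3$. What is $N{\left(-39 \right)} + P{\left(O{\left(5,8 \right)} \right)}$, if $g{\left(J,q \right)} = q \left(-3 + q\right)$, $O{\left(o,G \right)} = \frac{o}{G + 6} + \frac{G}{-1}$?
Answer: $21$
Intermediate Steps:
$O{\left(o,G \right)} = - G + \frac{o}{6 + G}$ ($O{\left(o,G \right)} = \frac{o}{6 + G} + G \left(-1\right) = \frac{o}{6 + G} - G = - G + \frac{o}{6 + G}$)
$x = -42$ ($x = -21 + 7 \left(-3\right) = -21 - 21 = -42$)
$N{\left(h \right)} = 20$ ($N{\left(h \right)} = 2 \left(- 2 \left(-3 - 2\right)\right) = 2 \left(\left(-2\right) \left(-5\right)\right) = 2 \cdot 10 = 20$)
$N{\left(-39 \right)} + P{\left(O{\left(5,8 \right)} \right)} = 20 + 1 = 21$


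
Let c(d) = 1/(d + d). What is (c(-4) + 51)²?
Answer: 165649/64 ≈ 2588.3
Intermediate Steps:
c(d) = 1/(2*d)
(c(-4) + 51)² = ((½)/(-4) + 51)² = ((½)*(-¼) + 51)² = (-⅛ + 51)² = (407/8)² = 165649/64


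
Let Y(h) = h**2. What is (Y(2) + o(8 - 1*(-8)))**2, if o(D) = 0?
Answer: 16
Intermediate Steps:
(Y(2) + o(8 - 1*(-8)))**2 = (2**2 + 0)**2 = (4 + 0)**2 = 4**2 = 16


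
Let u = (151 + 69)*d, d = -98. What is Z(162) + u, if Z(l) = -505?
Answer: -22065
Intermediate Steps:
u = -21560 (u = (151 + 69)*(-98) = 220*(-98) = -21560)
Z(162) + u = -505 - 21560 = -22065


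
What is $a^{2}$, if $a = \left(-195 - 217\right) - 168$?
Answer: $336400$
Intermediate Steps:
$a = -580$ ($a = -412 - 168 = -580$)
$a^{2} = \left(-580\right)^{2} = 336400$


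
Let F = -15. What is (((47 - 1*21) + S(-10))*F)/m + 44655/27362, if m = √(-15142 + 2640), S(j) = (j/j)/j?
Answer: 44655/27362 + 111*I*√12502/3572 ≈ 1.632 + 3.4746*I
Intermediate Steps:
S(j) = 1/j
m = I*√12502 (m = √(-12502) = I*√12502 ≈ 111.81*I)
(((47 - 1*21) + S(-10))*F)/m + 44655/27362 = (((47 - 1*21) + 1/(-10))*(-15))/((I*√12502)) + 44655/27362 = (((47 - 21) - ⅒)*(-15))*(-I*√12502/12502) + 44655*(1/27362) = ((26 - ⅒)*(-15))*(-I*√12502/12502) + 44655/27362 = ((259/10)*(-15))*(-I*√12502/12502) + 44655/27362 = -(-111)*I*√12502/3572 + 44655/27362 = 111*I*√12502/3572 + 44655/27362 = 44655/27362 + 111*I*√12502/3572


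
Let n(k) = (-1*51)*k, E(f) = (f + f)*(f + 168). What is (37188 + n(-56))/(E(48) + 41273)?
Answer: 40044/62009 ≈ 0.64578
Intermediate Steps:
E(f) = 2*f*(168 + f) (E(f) = (2*f)*(168 + f) = 2*f*(168 + f))
n(k) = -51*k
(37188 + n(-56))/(E(48) + 41273) = (37188 - 51*(-56))/(2*48*(168 + 48) + 41273) = (37188 + 2856)/(2*48*216 + 41273) = 40044/(20736 + 41273) = 40044/62009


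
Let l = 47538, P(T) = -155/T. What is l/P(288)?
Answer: -13690944/155 ≈ -88329.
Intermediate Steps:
l/P(288) = 47538/((-155/288)) = 47538/((-155*1/288)) = 47538/(-155/288) = 47538*(-288/155) = -13690944/155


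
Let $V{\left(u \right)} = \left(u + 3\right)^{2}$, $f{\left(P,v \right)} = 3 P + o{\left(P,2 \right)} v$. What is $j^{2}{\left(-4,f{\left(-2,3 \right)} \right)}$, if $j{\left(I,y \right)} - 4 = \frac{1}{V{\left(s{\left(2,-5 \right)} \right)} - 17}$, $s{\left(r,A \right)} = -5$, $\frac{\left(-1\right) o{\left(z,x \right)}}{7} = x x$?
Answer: $\frac{2601}{169} \approx 15.391$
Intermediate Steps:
$o{\left(z,x \right)} = - 7 x^{2}$ ($o{\left(z,x \right)} = - 7 x x = - 7 x^{2}$)
$f{\left(P,v \right)} = - 28 v + 3 P$ ($f{\left(P,v \right)} = 3 P + - 7 \cdot 2^{2} v = 3 P + \left(-7\right) 4 v = 3 P - 28 v = - 28 v + 3 P$)
$V{\left(u \right)} = \left(3 + u\right)^{2}$
$j{\left(I,y \right)} = \frac{51}{13}$ ($j{\left(I,y \right)} = 4 + \frac{1}{\left(3 - 5\right)^{2} - 17} = 4 + \frac{1}{\left(-2\right)^{2} - 17} = 4 + \frac{1}{4 - 17} = 4 + \frac{1}{-13} = 4 - \frac{1}{13} = \frac{51}{13}$)
$j^{2}{\left(-4,f{\left(-2,3 \right)} \right)} = \left(\frac{51}{13}\right)^{2} = \frac{2601}{169}$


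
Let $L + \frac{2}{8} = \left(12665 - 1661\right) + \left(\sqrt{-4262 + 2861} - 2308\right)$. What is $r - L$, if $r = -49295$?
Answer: $- \frac{231963}{4} - i \sqrt{1401} \approx -57991.0 - 37.43 i$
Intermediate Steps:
$L = \frac{34783}{4} + i \sqrt{1401}$ ($L = - \frac{1}{4} + \left(\left(12665 - 1661\right) + \left(\sqrt{-4262 + 2861} - 2308\right)\right) = - \frac{1}{4} + \left(11004 - \left(2308 - \sqrt{-1401}\right)\right) = - \frac{1}{4} + \left(11004 - \left(2308 - i \sqrt{1401}\right)\right) = - \frac{1}{4} + \left(8696 + i \sqrt{1401}\right) = \frac{34783}{4} + i \sqrt{1401} \approx 8695.8 + 37.43 i$)
$r - L = -49295 - \left(\frac{34783}{4} + i \sqrt{1401}\right) = - \frac{231963}{4} - i \sqrt{1401}$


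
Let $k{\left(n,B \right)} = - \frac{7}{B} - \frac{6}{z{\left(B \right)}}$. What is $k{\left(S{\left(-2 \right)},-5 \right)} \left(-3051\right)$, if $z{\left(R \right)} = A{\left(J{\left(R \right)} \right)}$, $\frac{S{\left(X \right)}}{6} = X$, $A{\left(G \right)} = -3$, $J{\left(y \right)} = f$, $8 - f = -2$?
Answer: $- \frac{51867}{5} \approx -10373.0$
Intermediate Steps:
$f = 10$ ($f = 8 - -2 = 8 + 2 = 10$)
$J{\left(y \right)} = 10$
$S{\left(X \right)} = 6 X$
$z{\left(R \right)} = -3$
$k{\left(n,B \right)} = 2 - \frac{7}{B}$ ($k{\left(n,B \right)} = - \frac{7}{B} - \frac{6}{-3} = - \frac{7}{B} - -2 = - \frac{7}{B} + 2 = 2 - \frac{7}{B}$)
$k{\left(S{\left(-2 \right)},-5 \right)} \left(-3051\right) = \left(2 - \frac{7}{-5}\right) \left(-3051\right) = \left(2 - - \frac{7}{5}\right) \left(-3051\right) = \left(2 + \frac{7}{5}\right) \left(-3051\right) = \frac{17}{5} \left(-3051\right) = - \frac{51867}{5}$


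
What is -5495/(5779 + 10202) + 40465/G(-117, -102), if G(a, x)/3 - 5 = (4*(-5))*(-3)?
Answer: 6148568/29679 ≈ 207.17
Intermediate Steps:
G(a, x) = 195 (G(a, x) = 15 + 3*((4*(-5))*(-3)) = 15 + 3*(-20*(-3)) = 15 + 3*60 = 15 + 180 = 195)
-5495/(5779 + 10202) + 40465/G(-117, -102) = -5495/(5779 + 10202) + 40465/195 = -5495/15981 + 40465*(1/195) = -5495*1/15981 + 8093/39 = -785/2283 + 8093/39 = 6148568/29679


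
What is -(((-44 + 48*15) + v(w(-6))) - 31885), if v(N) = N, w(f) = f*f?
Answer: 31173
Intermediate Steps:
w(f) = f²
-(((-44 + 48*15) + v(w(-6))) - 31885) = -(((-44 + 48*15) + (-6)²) - 31885) = -(((-44 + 720) + 36) - 31885) = -((676 + 36) - 31885) = -(712 - 31885) = -1*(-31173) = 31173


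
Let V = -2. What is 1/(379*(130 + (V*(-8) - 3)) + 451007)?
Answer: 1/505204 ≈ 1.9794e-6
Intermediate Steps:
1/(379*(130 + (V*(-8) - 3)) + 451007) = 1/(379*(130 + (-2*(-8) - 3)) + 451007) = 1/(379*(130 + (16 - 3)) + 451007) = 1/(379*(130 + 13) + 451007) = 1/(379*143 + 451007) = 1/(54197 + 451007) = 1/505204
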